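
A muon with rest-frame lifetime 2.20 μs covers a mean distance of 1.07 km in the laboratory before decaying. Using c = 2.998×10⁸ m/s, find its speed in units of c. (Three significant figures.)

0.851c

Let x = d/(cτ) = 1070 m / (2.998×10⁸ m/s × 2.200×10^-6 s) = 1.6223. Since d = βγcτ, x = βγ = β/√(1−β²).
Solving: β² = x²/(1+x²) = 2.63186/3.63186 = 0.724659, so β = 0.851.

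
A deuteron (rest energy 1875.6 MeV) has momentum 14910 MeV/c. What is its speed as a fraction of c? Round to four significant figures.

0.9922c

βγ = pc/(mc²) = 14910/1875.6 = 7.9495.
Since γ² = 1 + (βγ)² = 64.1946, γ = √64.1946 = 8.01215, and β = (βγ)/γ = 7.9495/8.01215 = 0.9922.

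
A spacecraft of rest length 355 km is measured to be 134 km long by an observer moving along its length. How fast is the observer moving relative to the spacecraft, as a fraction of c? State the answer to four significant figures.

Length contraction gives γ = L₀/L = 355/134 = 2.6493.
β = √(1 − 1/γ²) = √0.857525 = 0.9260.

0.9260c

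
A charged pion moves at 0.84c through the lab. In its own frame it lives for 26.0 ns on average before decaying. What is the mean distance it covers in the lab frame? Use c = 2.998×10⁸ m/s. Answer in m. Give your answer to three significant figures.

Lorentz factor: γ = (1 − 0.7056)^(−1/2) = 1.843.
Lab-frame lifetime: Δt = γτ = 1.843 × 26.0 ns = 47.918 ns.
Distance: d = vΔt = 0.84 × 2.998×10⁸ m/s × 4.7918×10^-8 s = 12.1 m.

12.1 m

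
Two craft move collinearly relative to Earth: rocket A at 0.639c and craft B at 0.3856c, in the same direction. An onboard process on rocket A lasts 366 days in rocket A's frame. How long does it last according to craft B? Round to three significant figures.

Transform rocket A's velocity into craft B's frame: (0.639 − 0.3856)/(1 − 0.639·0.3856) = 0.2534/0.7536016, so the relative speed is 0.33625c.
At |u| = 0.33625c, γ = (1 − 0.113064)^(−1/2) = 1.0618.
The clock on rocket A records proper time, so craft B measures Δt = γΔτ = 1.0618 × 366 = 389 days.

389 days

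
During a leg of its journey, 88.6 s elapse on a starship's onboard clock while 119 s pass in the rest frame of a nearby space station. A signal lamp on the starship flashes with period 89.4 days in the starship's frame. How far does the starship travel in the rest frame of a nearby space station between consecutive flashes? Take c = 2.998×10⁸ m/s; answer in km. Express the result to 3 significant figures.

From Δt = γΔτ: γ = 119/88.6 = 1.34312.
β = √(1 − 1/γ²) = 0.66758. Lab-frame period = γτ = 1.34312×89.4 days = 120.07 days. Distance = βc × γτ = 0.66758 × 2.998×10⁸ m/s × 10374048 s = 2.0763×10^15 m = 2.08×10^12 km.

2.08×10^12 km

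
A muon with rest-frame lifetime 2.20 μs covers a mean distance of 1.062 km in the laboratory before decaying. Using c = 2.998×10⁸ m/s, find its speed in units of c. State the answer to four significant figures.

d = βγcτ ⇒ βγ = d/(cτ) = 1062 m / (659.56 m) = 1.6102.
β = (βγ)/√(1+(βγ)²) = 1.6102/√3.59274 = 0.8495.

0.8495c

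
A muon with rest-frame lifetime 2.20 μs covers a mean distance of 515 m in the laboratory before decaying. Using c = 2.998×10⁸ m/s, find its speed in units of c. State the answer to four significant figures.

Lab distance = (lab lifetime)·v = γτ·βc, so βγ = d/(cτ) = 515.0/(2.998×10⁸ × 2.200×10^-6) = 0.78082.
With βγ = 0.78082: γ² = 1 + (βγ)² = 1.60968, and β = (βγ)/γ = 0.78082/1.26873 = 0.6154.

0.6154c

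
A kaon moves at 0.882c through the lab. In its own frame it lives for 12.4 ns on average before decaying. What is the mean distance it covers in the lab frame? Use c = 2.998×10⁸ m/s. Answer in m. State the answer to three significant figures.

Lorentz factor: γ = (1 − 0.777924)^(−1/2) = 2.122.
Lab-frame lifetime: Δt = γτ = 2.122 × 12.4 ns = 26.313 ns.
Distance: d = vΔt = 0.882 × 2.998×10⁸ m/s × 2.6313×10^-8 s = 6.96 m.

6.96 m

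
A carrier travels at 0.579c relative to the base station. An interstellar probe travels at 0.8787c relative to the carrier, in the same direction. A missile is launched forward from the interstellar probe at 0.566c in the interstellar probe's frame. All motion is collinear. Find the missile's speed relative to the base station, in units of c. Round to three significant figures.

First combine the missile and interstellar probe (S''→S'): u₁ = (0.566 + 0.8787)/(1 + 0.566×0.8787) = 1.4447/1.4973442 = 0.96484.
Then combine with the carrier (S'→S): u = (0.96484 + 0.579)/(1 + 0.96484×0.579) = 1.54384/1.55864236 = 0.9905.

0.991c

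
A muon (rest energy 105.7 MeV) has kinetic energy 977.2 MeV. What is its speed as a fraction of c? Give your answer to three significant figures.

γ = 1 + K/(mc²) = 1 + 977.2/105.7 = 10.245.
β = √(1 − 1/γ²) = √(1 − 0.00952744) = √0.99047256 = 0.995.

0.995c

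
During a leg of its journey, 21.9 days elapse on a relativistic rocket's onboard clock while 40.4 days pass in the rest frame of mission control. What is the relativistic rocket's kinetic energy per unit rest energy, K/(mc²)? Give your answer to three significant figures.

The time-dilation ratio gives γ = 40.4/21.9 = 1.84475.
Since K = (γ−1)mc², K/(mc²) = 1.84475 − 1 = 0.845.

0.845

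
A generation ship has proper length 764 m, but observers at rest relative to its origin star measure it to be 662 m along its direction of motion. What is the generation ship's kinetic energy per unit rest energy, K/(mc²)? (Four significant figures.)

0.1541

From L = L₀/γ: γ = 764/662 = 1.15408.
Since K = (γ−1)mc², K/(mc²) = 1.15408 − 1 = 0.1541.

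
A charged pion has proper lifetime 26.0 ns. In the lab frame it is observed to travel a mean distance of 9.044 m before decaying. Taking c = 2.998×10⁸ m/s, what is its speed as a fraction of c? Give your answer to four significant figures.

Let x = d/(cτ) = 9.044 m / (2.998×10⁸ m/s × 2.600×10^-8 s) = 1.1603. Since d = βγcτ, x = βγ = β/√(1−β²).
Solving: β² = x²/(1+x²) = 1.3463/2.3463 = 0.573797, so β = 0.7575.

0.7575c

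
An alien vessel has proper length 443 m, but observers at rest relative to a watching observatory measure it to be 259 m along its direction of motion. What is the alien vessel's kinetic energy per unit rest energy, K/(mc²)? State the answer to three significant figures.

0.710

γ = L₀/L = 443/259 = 1.71042.
Since K = (γ−1)mc², K/(mc²) = 1.71042 − 1 = 0.710.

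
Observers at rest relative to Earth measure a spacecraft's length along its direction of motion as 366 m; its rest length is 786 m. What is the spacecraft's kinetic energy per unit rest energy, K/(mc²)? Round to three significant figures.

γ = L₀/L = 786/366 = 2.14754.
Since K = (γ−1)mc², K/(mc²) = 2.14754 − 1 = 1.15.

1.15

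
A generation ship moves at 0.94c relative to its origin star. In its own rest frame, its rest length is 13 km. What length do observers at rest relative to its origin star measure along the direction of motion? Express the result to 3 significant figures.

4.44 km

β² = 0.8836, so γ = 1/√0.1164 = 2.9311.
Length contraction: L = L₀/γ = 13/2.9311 = 4.44 km.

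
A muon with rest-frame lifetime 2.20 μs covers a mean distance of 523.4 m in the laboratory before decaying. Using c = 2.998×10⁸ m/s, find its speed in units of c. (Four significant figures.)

Lab distance = (lab lifetime)·v = γτ·βc, so βγ = d/(cτ) = 523.4/(2.998×10⁸ × 2.200×10^-6) = 0.79356.
With βγ = 0.79356: γ² = 1 + (βγ)² = 1.629737, and β = (βγ)/γ = 0.79356/1.27661 = 0.6216.

0.6216c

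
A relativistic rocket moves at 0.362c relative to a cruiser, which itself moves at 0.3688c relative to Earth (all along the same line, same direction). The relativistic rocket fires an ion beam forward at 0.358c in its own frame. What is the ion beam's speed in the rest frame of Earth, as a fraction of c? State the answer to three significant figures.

Apply u = (u'+v)/(1+u'v) twice. Ion beam in the cruiser frame: (0.358+0.362)/(1+0.358·0.362) = 0.72/1.129596 = 0.6374c.
That velocity, transformed to the rest frame of Earth: (0.6374+0.3688)/(1+0.6374·0.3688) = 1.0062/1.23507312 = 0.81469c.

0.815c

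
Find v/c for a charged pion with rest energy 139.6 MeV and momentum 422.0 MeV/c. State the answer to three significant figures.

0.949

βγ = pc/(mc²) = 422.0/139.6 = 3.0229.
Since γ² = 1 + (βγ)² = 10.13792, γ = √10.13792 = 3.18401, and β = (βγ)/γ = 3.0229/3.18401 = 0.949.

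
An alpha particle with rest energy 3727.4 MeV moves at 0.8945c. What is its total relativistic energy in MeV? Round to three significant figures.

8340 MeV

Lorentz factor: γ = (1 − 0.80013025)^(−1/2) = 2.2368.
Total energy: E = γmc² = 2.2368 × 3727.4 MeV = 8340 MeV.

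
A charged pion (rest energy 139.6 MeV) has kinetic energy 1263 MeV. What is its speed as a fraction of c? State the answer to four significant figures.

γ = 1 + K/(mc²) = 1 + 1263/139.6 = 10.047.
β = √(1 − 1/γ²) = √(1 − 0.00990666) = √0.99009334 = 0.9950.

0.9950c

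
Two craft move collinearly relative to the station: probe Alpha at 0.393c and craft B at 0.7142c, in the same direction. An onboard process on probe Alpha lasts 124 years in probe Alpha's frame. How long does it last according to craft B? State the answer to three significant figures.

Transform probe Alpha's velocity into craft B's frame: (0.393 − 0.7142)/(1 − 0.393·0.7142) = −0.3212/0.7193194, so the relative speed is 0.44653c.
At |u| = 0.44653c, γ = (1 − 0.199389)^(−1/2) = 1.1176.
Probe Alpha's interval is proper; time dilation gives Δt_B = γΔτ = 1.1176 × 124 years = 139 years.

139 years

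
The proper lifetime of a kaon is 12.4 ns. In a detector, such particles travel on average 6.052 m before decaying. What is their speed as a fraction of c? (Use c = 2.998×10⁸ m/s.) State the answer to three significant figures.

0.852c

Lab distance = (lab lifetime)·v = γτ·βc, so βγ = d/(cτ) = 6.052/(2.998×10⁸ × 1.240×10^-8) = 1.628.
With βγ = 1.628: γ² = 1 + (βγ)² = 3.65038, and β = (βγ)/γ = 1.628/1.9106 = 0.852.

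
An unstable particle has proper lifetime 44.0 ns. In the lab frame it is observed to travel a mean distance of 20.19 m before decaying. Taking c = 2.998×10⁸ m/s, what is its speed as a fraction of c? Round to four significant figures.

0.8372c

Let x = d/(cτ) = 20.19 m / (2.998×10⁸ m/s × 4.400×10^-8 s) = 1.5306. Since d = βγcτ, x = βγ = β/√(1−β²).
Solving: β² = x²/(1+x²) = 2.34274/3.34274 = 0.700844, so β = 0.8372.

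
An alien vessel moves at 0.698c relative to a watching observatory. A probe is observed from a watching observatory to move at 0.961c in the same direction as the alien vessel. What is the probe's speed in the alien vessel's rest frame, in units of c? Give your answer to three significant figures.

Transform to the alien vessel's frame: u' = (u − v)/(1 − uv/c²).
u' = (0.961 − 0.698)/(1 − 0.961×0.698) = 0.263/0.329222 = 0.79885.
Speed in the alien vessel's frame: 0.799c (in the same direction).

0.799c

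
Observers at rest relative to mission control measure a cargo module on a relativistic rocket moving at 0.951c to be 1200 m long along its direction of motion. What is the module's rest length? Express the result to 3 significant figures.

γ = 1/√(1 − β²) = 1/√(1 − 0.904401) = 1/√0.095599 = 1/0.309191 = 3.2342.
Proper length: L₀ = γ·L = 3.2342 × 1200 = 3880 m.

3880 m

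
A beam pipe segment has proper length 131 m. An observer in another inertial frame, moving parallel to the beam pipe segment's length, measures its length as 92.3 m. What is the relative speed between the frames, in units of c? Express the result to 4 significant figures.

Length contraction gives γ = L₀/L = 131/92.3 = 1.4193.
β = √(1 − 1/γ²) = √0.503577 = 0.7096.

0.7096c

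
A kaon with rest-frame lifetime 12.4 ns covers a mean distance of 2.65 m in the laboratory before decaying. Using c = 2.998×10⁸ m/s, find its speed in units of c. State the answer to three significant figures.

Lab distance = (lab lifetime)·v = γτ·βc, so βγ = d/(cτ) = 2.650/(2.998×10⁸ × 1.240×10^-8) = 0.71284.
With βγ = 0.71284: γ² = 1 + (βγ)² = 1.508141, and β = (βγ)/γ = 0.71284/1.22806 = 0.580.

0.580c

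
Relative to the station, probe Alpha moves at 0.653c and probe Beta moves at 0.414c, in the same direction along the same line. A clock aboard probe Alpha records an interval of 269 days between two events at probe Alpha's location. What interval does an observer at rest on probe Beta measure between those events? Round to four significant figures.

284.7 days

Speed of probe Alpha in probe Beta's frame: u = (v_A − v_B)/(1 − v_A v_B/c²) = (0.653 − 0.414)/(1 − 0.653×0.414) = 0.239/0.729658 = 0.32755; |u| = 0.32755c.
At |u| = 0.32755c, γ = (1 − 0.107289)^(−1/2) = 1.0584.
Probe Alpha's interval is proper; time dilation gives Δt_B = γΔτ = 1.0584 × 269 days = 284.7 days.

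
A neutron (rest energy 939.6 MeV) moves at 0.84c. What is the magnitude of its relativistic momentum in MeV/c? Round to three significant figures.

γ = 1/√(1 − β²) = 1/√(1 − 0.7056) = 1/√0.2944 = 1/0.542586 = 1.843.
Momentum: p = γβ·mc = 1.843 × 0.84 × 939.6 MeV/c = 1450 MeV/c.

1450 MeV/c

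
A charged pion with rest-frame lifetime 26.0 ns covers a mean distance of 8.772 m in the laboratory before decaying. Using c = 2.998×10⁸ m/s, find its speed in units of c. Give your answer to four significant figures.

Let x = d/(cτ) = 8.772 m / (2.998×10⁸ m/s × 2.600×10^-8 s) = 1.1254. Since d = βγcτ, x = βγ = β/√(1−β²).
Solving: β² = x²/(1+x²) = 1.26653/2.26653 = 0.558797, so β = 0.7475.

0.7475c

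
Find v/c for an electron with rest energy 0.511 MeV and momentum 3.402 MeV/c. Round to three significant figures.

0.989

pc/(mc²) = 3.402/0.511 = 6.6575 = βγ = β/√(1−β²).
So β² = x²/(1 + x²) with x = 6.6575: x² = 44.3223, β² = 44.3223/45.3223 = 0.977936, β = 0.989.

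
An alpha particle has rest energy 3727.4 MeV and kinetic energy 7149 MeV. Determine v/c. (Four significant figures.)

0.9394

γ = 1 + K/(mc²) = 1 + 7149/3727.4 = 2.918.
β = √(1 − 1/γ²) = √(1 − 0.117444) = √0.882556 = 0.9394.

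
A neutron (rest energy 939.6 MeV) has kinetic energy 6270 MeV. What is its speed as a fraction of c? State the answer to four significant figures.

0.9915c

γ = 1 + K/(mc²) = 1 + 6270/939.6 = 7.6731.
β = √(1 − 1/γ²) = √(1 − 0.0169847) = √0.9830153 = 0.9915.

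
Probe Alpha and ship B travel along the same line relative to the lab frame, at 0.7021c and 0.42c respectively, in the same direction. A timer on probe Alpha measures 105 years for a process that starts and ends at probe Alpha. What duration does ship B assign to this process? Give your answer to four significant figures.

114.6 years

Speed of probe Alpha in ship B's frame: u = (v_A − v_B)/(1 − v_A v_B/c²) = (0.7021 − 0.42)/(1 − 0.7021×0.42) = 0.2821/0.705118 = 0.40007; |u| = 0.40007c.
γ for this relative speed: γ = 1/√(1 − 0.160056) = 1.0911.
Probe Alpha's interval is proper; time dilation gives Δt_B = γΔτ = 1.0911 × 105 years = 114.6 years.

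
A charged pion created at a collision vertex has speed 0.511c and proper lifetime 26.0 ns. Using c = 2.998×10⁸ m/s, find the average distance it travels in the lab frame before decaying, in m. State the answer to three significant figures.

4.63 m

γ = 1/√(1 − β²) = 1/√(1 − 0.261121) = 1/√0.738879 = 1/0.859581 = 1.1634.
Lab-frame lifetime: Δt = γτ = 1.1634 × 26.0 ns = 30.248 ns.
Distance: d = vΔt = 0.511 × 2.998×10⁸ m/s × 3.0248×10^-8 s = 4.63 m.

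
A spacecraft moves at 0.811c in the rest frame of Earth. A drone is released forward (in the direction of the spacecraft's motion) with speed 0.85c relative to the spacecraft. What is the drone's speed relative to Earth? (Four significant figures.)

In units of c, u = (u' + v)/(1 + u'v) with u' = 0.85 and v = 0.811.
Numerator: 0.85 + 0.811 = 1.661. Denominator: 1 + (0.85)(0.811) = 1.68935.
u = 1.661/1.68935 = 0.98322, so the speed is 0.9832c.

0.9832c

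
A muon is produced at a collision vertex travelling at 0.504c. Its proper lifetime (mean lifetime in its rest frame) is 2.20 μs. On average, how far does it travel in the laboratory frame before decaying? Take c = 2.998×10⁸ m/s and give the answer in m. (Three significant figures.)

γ = 1/√(1 − β²) = 1/√(1 − 0.254016) = 1/√0.745984 = 1/0.863704 = 1.1578.
Lab-frame lifetime: Δt = γτ = 1.1578 × 2.20 μs = 2.5472 μs.
Distance: d = vΔt = 0.504 × 2.998×10⁸ m/s × 2.5472×10^-6 s = 385 m.

385 m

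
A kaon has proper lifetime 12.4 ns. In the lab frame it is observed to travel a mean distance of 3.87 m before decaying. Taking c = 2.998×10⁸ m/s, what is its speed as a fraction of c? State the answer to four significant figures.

0.7212c

Lab distance = (lab lifetime)·v = γτ·βc, so βγ = d/(cτ) = 3.870/(2.998×10⁸ × 1.240×10^-8) = 1.041.
With βγ = 1.041: γ² = 1 + (βγ)² = 2.08368, and β = (βγ)/γ = 1.041/1.4435 = 0.7212.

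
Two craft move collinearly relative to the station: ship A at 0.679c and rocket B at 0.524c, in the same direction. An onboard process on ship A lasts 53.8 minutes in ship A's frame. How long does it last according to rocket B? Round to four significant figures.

55.43 minutes

The velocity of ship A relative to rocket B is (0.679 − 0.524)c / (1 − 0.679×0.524) = 0.24061c; relative speed 0.24061c.
At |u| = 0.24061c, γ = (1 − 0.0578932)^(−1/2) = 1.0303.
Ship A's interval is proper; time dilation gives Δt_B = γΔτ = 1.0303 × 53.8 minutes = 55.43 minutes.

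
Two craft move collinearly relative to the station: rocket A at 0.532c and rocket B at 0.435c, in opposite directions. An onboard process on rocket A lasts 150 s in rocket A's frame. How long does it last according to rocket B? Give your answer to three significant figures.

Transform rocket A's velocity into rocket B's frame: (0.532 + 0.435)/(1 + 0.532·0.435) = 0.967/1.23142, so the relative speed is 0.78527c.
At |u| = 0.78527c, γ = (1 − 0.616649)^(−1/2) = 1.6151.
Rocket A's interval is proper; time dilation gives Δt_B = γΔτ = 1.6151 × 150 s = 242 s.

242 s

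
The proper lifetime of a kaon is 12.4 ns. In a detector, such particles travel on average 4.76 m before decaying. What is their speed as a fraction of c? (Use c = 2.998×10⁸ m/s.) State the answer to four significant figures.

Lab distance = (lab lifetime)·v = γτ·βc, so βγ = d/(cτ) = 4.760/(2.998×10⁸ × 1.240×10^-8) = 1.2804.
With βγ = 1.2804: γ² = 1 + (βγ)² = 2.63942, and β = (βγ)/γ = 1.2804/1.62463 = 0.7881.

0.7881c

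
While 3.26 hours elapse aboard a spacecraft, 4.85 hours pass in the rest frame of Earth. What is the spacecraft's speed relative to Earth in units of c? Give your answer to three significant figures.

0.740c

γ = Δt/Δτ = 4.85/3.26 = 1.4877.
β = √(1 − 1/γ²) = √(1 − 0.451824) = √0.548176 = 0.740.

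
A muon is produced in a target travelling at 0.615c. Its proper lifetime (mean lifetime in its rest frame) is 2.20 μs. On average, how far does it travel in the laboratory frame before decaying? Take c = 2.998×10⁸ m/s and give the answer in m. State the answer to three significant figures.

γ = 1/√(1 − β²) = 1/√(1 − 0.378225) = 1/√0.621775 = 1/0.788527 = 1.2682.
Lab-frame lifetime: Δt = γτ = 1.2682 × 2.20 μs = 2.79 μs.
Distance: d = vΔt = 0.615 × 2.998×10⁸ m/s × 2.7900×10^-6 s = 514 m.

514 m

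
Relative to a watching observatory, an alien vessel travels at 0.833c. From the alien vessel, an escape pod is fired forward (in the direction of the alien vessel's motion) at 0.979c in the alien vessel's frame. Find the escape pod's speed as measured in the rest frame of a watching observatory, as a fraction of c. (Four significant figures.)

Relativistic velocity addition: u = (u' + v)/(1 + u'v/c²), with u' = 0.979c and v = 0.833c.
Numerator: 0.979 + 0.833 = 1.812. Denominator: 1 + (0.979)(0.833) = 1.815507.
u = 1.812/1.815507 = 0.99807, so the speed is 0.9981c.

0.9981c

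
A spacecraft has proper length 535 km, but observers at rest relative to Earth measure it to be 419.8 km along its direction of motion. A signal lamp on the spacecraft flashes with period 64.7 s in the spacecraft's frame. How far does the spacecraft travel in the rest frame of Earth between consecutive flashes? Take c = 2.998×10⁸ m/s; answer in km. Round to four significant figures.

From L = L₀/γ: γ = 535/419.8 = 1.27442.
β = √(1 − 1/γ²) = 0.61991. Lab-frame period = γτ = 1.27442×64.7 s = 82.455 s. Distance = βc × γτ = 0.61991 × 2.998×10⁸ m/s × 82.455 s = 1.5324×10^10 m = 1.532×10^7 km.

1.532×10^7 km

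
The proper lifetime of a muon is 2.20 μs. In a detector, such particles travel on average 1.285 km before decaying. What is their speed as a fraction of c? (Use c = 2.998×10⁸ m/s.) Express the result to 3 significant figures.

Let x = d/(cτ) = 1285 m / (2.998×10⁸ m/s × 2.200×10^-6 s) = 1.9483. Since d = βγcτ, x = βγ = β/√(1−β²).
Solving: β² = x²/(1+x²) = 3.79587/4.79587 = 0.791487, so β = 0.890.

0.890c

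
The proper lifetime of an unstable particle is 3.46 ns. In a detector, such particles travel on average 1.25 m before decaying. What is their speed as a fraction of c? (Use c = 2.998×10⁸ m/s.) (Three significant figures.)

d = βγcτ ⇒ βγ = d/(cτ) = 1.250 m / (1.037308 m) = 1.205.
β = (βγ)/√(1+(βγ)²) = 1.205/√2.45203 = 0.770.

0.770c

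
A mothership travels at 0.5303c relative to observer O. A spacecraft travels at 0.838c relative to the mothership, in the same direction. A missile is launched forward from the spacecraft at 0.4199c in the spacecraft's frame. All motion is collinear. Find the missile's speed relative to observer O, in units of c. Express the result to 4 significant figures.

First combine the missile and spacecraft (S''→S'): u₁ = (0.4199 + 0.838)/(1 + 0.4199×0.838) = 1.2579/1.3518762 = 0.93048.
Then combine with the mothership (S'→S): u = (0.93048 + 0.5303)/(1 + 0.93048×0.5303) = 1.46078/1.493433544 = 0.97814.

0.9781c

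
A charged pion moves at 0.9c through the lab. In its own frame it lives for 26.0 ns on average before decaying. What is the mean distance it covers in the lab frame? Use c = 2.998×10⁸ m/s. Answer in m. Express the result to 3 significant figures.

Lorentz factor: γ = (1 − 0.81)^(−1/2) = 2.2942.
Lab-frame lifetime: Δt = γτ = 2.2942 × 26.0 ns = 59.649 ns.
Distance: d = vΔt = 0.9 × 2.998×10⁸ m/s × 5.9649×10^-8 s = 16.1 m.

16.1 m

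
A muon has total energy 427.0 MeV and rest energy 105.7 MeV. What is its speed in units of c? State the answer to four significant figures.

0.9689c

γ = E/(mc²) = 427.0/105.7 = 4.0397.
β = √(1 − 1/γ²) = √(1 − 0.0612776) = √0.9387224 = 0.9689.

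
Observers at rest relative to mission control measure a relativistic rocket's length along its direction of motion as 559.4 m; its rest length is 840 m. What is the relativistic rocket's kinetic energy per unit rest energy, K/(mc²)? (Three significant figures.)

0.502

Length contraction gives γ = L₀/L = 840/559.4 = 1.50161.
Since K = (γ−1)mc², K/(mc²) = 1.50161 − 1 = 0.502.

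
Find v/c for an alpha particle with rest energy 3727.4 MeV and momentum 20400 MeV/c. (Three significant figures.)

0.984

pc/(mc²) = 20400/3727.4 = 5.473 = βγ = β/√(1−β²).
So β² = x²/(1 + x²) with x = 5.473: x² = 29.9537, β² = 29.9537/30.9537 = 0.967694, β = 0.984.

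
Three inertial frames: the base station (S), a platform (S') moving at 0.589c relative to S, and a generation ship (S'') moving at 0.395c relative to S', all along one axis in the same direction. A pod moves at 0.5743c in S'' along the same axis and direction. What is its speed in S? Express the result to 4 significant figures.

First combine the pod and generation ship (S''→S'): u₁ = (0.5743 + 0.395)/(1 + 0.5743×0.395) = 0.9693/1.2268485 = 0.79007.
Then combine with the platform (S'→S): u = (0.79007 + 0.589)/(1 + 0.79007×0.589) = 1.37907/1.46535123 = 0.94112.

0.9411c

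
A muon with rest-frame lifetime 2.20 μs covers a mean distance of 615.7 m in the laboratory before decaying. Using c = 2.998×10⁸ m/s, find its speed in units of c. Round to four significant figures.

d = βγcτ ⇒ βγ = d/(cτ) = 615.7 m / (659.56 m) = 0.9335.
β = (βγ)/√(1+(βγ)²) = 0.9335/√1.871422 = 0.6824.

0.6824c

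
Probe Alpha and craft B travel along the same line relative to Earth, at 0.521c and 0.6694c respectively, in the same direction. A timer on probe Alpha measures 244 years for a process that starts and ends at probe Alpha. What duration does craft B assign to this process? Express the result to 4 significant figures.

250.6 years

Transform probe Alpha's velocity into craft B's frame: (0.521 − 0.6694)/(1 − 0.521·0.6694) = −0.1484/0.6512426, so the relative speed is 0.22787c.
γ for this relative speed: γ = 1/√(1 − 0.0519247) = 1.027.
The clock on probe Alpha records proper time, so craft B measures Δt = γΔτ = 1.027 × 244 = 250.6 years.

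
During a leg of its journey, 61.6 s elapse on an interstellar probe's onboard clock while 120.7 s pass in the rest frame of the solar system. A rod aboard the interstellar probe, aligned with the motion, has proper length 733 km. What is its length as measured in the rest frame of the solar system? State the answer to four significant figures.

374.1 km

From Δt = γΔτ: γ = 120.7/61.6 = 1.95942.
The rod contracts by the same γ: 733 km / 1.95942 = 374.1 km.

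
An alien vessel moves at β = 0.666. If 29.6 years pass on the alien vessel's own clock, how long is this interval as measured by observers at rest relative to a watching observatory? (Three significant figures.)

With β = 0.666, γ = 1/√(1 − 0.666²) = 1/√0.556444 = 1.3406.
Time dilation: Δt = γ·Δτ = 1.3406 × 29.6 = 39.7 years.

39.7 years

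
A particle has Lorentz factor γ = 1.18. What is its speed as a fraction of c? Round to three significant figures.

β = √(1 − 1/γ²) = √(1 − 1/1.3924) = √0.281816 = 0.531.

0.531c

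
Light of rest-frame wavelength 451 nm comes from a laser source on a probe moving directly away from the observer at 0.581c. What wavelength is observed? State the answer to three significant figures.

Relativistic Doppler for wavelength: λ_obs = λ_src · √((1+β)/(1−β)).
With β = 0.581: factor = √(1.581/0.419) = 1.9425.
λ_obs = 451 × 1.9425 = 876 nm.

876 nm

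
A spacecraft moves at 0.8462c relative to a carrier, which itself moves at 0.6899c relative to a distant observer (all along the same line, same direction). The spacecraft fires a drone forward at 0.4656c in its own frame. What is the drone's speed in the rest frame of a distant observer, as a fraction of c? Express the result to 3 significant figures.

Compose velocities in two stages. Stage 1 (into S'): u₁ = (0.4656+0.8462)/(1+0.4656×0.8462) = 0.94104.
Stage 2 (into S): u = (0.94104+0.6899)/(1+0.94104×0.6899) = 0.98891, so the speed is 0.989c.

0.989c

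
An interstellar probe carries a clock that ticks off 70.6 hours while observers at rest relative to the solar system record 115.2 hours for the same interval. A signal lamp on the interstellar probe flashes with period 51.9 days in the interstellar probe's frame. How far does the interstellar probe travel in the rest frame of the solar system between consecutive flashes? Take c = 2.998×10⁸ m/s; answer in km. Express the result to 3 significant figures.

1.73×10^12 km

From Δt = γΔτ: γ = 115.2/70.6 = 1.63173.
β = √(1 − 1/γ²) = 0.7902. Lab-frame period = γτ = 1.63173×51.9 days = 84.687 days. Distance = βc × γτ = 0.7902 × 2.998×10⁸ m/s × 7316956.8 s = 1.7334×10^15 m = 1.73×10^12 km.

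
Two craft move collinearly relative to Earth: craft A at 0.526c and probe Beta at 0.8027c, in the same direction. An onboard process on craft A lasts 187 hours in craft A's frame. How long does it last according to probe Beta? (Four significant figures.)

The velocity of craft A relative to probe Beta is (0.526 − 0.8027)c / (1 − 0.526×0.8027) = −0.4789c; relative speed 0.4789c.
At |u| = 0.4789c, γ = (1 − 0.229345)^(−1/2) = 1.1391.
The clock on craft A records proper time, so probe Beta measures Δt = γΔτ = 1.1391 × 187 = 213.0 hours.

213.0 hours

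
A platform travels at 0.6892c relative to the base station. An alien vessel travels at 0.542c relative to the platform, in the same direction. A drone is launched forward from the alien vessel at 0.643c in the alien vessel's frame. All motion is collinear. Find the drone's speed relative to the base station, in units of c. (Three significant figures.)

First combine the drone and alien vessel (S''→S'): u₁ = (0.643 + 0.542)/(1 + 0.643×0.542) = 1.185/1.348506 = 0.87875.
Then combine with the platform (S'→S): u = (0.87875 + 0.6892)/(1 + 0.87875×0.6892) = 1.56795/1.6056345 = 0.97653.

0.977c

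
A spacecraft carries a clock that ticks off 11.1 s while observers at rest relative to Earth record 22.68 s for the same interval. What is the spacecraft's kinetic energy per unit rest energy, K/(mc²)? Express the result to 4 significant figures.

From Δt = γΔτ: γ = 22.68/11.1 = 2.04324.
K/(mc²) = γ − 1 = 2.04324 − 1 = 1.043.

1.043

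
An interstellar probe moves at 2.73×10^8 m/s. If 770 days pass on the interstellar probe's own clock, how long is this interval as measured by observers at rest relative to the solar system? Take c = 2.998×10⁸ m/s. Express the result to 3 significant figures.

β = v/c = (2.73×10^8 m/s)/(2.998×10⁸ m/s) = 0.910607.
With β = 0.910607, γ = 1/√(1 − 0.910607²) = 1/√0.1707949 = 2.4197.
The onboard clock measures proper time, so the interval in the rest frame of the solar system is dilated: Δt = γ·Δτ = 2.4197 × 770 days = 1860 days.

1860 days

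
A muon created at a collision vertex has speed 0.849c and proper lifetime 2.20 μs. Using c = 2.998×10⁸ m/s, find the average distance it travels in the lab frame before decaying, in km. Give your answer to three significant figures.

β² = 0.720801, so γ = 1/√0.279199 = 1.8925.
Lab-frame lifetime: Δt = γτ = 1.8925 × 2.20 μs = 4.1635 μs.
Distance: d = vΔt = 0.849 × 2.998×10⁸ m/s × 4.1635×10^-6 s = 1060 m = 1.06 km.

1.06 km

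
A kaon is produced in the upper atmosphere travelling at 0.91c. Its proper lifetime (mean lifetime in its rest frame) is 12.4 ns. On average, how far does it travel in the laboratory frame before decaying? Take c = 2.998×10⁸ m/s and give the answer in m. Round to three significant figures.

Lorentz factor: γ = (1 − 0.8281)^(−1/2) = 2.4119.
Lab-frame lifetime: Δt = γτ = 2.4119 × 12.4 ns = 29.908 ns.
Distance: d = vΔt = 0.91 × 2.998×10⁸ m/s × 2.9908×10^-8 s = 8.16 m.

8.16 m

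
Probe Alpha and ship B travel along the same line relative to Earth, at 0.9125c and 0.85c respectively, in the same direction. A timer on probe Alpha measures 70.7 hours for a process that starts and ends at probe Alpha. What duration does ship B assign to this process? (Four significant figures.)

Transform probe Alpha's velocity into ship B's frame: (0.9125 − 0.85)/(1 − 0.9125·0.85) = 0.0625/0.224375, so the relative speed is 0.27855c.
At |u| = 0.27855c, γ = (1 − 0.0775901)^(−1/2) = 1.0412.
The clock on probe Alpha records proper time, so ship B measures Δt = γΔτ = 1.0412 × 70.7 = 73.61 hours.

73.61 hours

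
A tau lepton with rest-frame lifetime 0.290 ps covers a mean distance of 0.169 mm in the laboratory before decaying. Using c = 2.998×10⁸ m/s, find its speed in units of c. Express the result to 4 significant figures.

Lab distance = (lab lifetime)·v = γτ·βc, so βγ = d/(cτ) = 1.690×10^-4/(2.998×10⁸ × 2.900×10^-13) = 1.9438.
With βγ = 1.9438: γ² = 1 + (βγ)² = 4.77836, and β = (βγ)/γ = 1.9438/2.18595 = 0.8892.

0.8892c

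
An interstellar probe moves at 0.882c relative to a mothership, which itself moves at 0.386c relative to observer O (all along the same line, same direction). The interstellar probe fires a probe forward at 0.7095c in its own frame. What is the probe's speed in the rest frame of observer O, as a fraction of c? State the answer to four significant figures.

Compose velocities in two stages. Stage 1 (into S'): u₁ = (0.7095+0.882)/(1+0.7095×0.882) = 0.97892.
Stage 2 (into S): u = (0.97892+0.386)/(1+0.97892×0.386) = 0.99061, so the speed is 0.9906c.

0.9906c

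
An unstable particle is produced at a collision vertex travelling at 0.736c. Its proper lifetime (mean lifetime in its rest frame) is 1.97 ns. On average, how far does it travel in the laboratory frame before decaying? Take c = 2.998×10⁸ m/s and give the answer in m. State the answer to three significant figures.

0.642 m

γ = 1/√(1 − β²) = 1/√(1 − 0.541696) = 1/√0.458304 = 1/0.676982 = 1.4771.
Lab-frame lifetime: Δt = γτ = 1.4771 × 1.97 ns = 2.9099 ns.
Distance: d = vΔt = 0.736 × 2.998×10⁸ m/s × 2.9099×10^-9 s = 0.642 m.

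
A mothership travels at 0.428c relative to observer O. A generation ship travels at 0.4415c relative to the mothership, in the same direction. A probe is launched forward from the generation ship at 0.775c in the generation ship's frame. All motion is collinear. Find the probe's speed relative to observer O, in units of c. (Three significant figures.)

0.961c

Apply u = (u'+v)/(1+u'v) twice. Probe in the mothership frame: (0.775+0.4415)/(1+0.775·0.4415) = 1.2165/1.3421625 = 0.90637c.
That velocity, transformed to the rest frame of observer O: (0.90637+0.428)/(1+0.90637·0.428) = 1.33437/1.38792636 = 0.96141c.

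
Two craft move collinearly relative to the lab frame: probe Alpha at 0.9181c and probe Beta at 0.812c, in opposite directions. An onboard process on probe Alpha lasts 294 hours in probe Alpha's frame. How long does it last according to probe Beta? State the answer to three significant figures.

Speed of probe Alpha in probe Beta's frame: u = (v_A + v_B)/(1 + v_A v_B/c²) = (0.9181 + 0.812)/(1 + 0.9181×0.812) = 1.7301/1.7454972 = 0.99118; |u| = 0.99118c.
At |u| = 0.99118c, γ = (1 − 0.982438)^(−1/2) = 7.5459.
The clock on probe Alpha records proper time, so probe Beta measures Δt = γΔτ = 7.5459 × 294 = 2220 hours.

2220 hours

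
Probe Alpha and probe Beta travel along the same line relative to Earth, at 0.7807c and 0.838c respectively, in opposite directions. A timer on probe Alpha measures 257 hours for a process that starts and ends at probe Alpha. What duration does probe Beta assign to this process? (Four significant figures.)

Speed of probe Alpha in probe Beta's frame: u = (v_A + v_B)/(1 + v_A v_B/c²) = (0.7807 + 0.838)/(1 + 0.7807×0.838) = 1.6187/1.6542266 = 0.97852; |u| = 0.97852c.
γ for this relative speed: γ = 1/√(1 − 0.957501) = 4.8508.
Probe Alpha's interval is proper; time dilation gives Δt_B = γΔτ = 4.8508 × 257 hours = 1247 hours.

1247 hours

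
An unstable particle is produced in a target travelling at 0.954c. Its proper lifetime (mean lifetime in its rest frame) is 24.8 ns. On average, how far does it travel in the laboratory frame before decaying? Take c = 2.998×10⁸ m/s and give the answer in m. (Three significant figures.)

β² = 0.910116, so γ = 1/√0.089884 = 3.3355.
Lab-frame lifetime: Δt = γτ = 3.3355 × 24.8 ns = 82.72 ns.
Distance: d = vΔt = 0.954 × 2.998×10⁸ m/s × 8.2720×10^-8 s = 23.7 m.

23.7 m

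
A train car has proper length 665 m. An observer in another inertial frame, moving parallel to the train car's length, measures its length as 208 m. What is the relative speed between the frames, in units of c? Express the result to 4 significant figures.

Length contraction gives γ = L₀/L = 665/208 = 3.1971.
β = √(1 − 1/γ²) = √0.902167 = 0.9498.

0.9498c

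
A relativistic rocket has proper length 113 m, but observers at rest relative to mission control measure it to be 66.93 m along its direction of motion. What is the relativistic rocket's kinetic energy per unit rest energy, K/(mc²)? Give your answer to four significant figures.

Length contraction gives γ = L₀/L = 113/66.93 = 1.68833.
Since K = (γ−1)mc², K/(mc²) = 1.68833 − 1 = 0.6883.

0.6883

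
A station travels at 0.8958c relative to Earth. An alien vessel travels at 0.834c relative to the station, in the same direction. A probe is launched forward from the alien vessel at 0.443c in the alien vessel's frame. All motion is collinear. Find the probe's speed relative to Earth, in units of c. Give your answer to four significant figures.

Apply u = (u'+v)/(1+u'v) twice. Probe in the station frame: (0.443+0.834)/(1+0.443·0.834) = 1.277/1.369462 = 0.93248c.
That velocity, transformed to the rest frame of Earth: (0.93248+0.8958)/(1+0.93248·0.8958) = 1.82828/1.835315584 = 0.99617c.

0.9962c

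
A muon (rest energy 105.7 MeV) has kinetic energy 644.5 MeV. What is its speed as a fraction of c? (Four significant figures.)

γ = 1 + K/(mc²) = 1 + 644.5/105.7 = 7.0974.
β = √(1 − 1/γ²) = √(1 − 0.0198519) = √0.9801481 = 0.9900.

0.9900c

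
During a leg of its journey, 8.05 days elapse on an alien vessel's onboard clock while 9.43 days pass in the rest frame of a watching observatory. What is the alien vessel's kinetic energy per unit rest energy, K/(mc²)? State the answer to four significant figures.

γ = Δt/Δτ = 9.43/8.05 = 1.17143.
Since K = (γ−1)mc², K/(mc²) = 1.17143 − 1 = 0.1714.

0.1714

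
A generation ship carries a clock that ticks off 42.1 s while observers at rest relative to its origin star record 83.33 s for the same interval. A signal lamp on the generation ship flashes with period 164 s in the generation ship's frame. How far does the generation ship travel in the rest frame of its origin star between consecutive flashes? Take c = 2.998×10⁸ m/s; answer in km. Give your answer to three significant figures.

8.40×10^7 km

The time-dilation ratio gives γ = 83.33/42.1 = 1.97933.
β = √(1 − 1/γ²) = 0.86299. Lab-frame period = γτ = 1.97933×164 s = 324.61 s. Distance = βc × γτ = 0.86299 × 2.998×10⁸ m/s × 324.61 s = 8.3985×10^10 m = 8.40×10^7 km.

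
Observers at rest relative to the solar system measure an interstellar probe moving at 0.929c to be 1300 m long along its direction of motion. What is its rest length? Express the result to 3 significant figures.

3510 m

γ = 1/√(1 − β²) = 1/√(1 − 0.863041) = 1/√0.136959 = 1/0.37008 = 2.7021.
Proper length: L₀ = γ·L = 2.7021 × 1300 = 3510 m.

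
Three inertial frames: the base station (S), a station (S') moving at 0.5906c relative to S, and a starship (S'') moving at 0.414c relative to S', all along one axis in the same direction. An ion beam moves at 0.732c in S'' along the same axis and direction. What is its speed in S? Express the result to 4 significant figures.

0.9675c

First combine the ion beam and starship (S''→S'): u₁ = (0.732 + 0.414)/(1 + 0.732×0.414) = 1.146/1.303048 = 0.87948.
Then combine with the station (S'→S): u = (0.87948 + 0.5906)/(1 + 0.87948×0.5906) = 1.47008/1.519420888 = 0.96753.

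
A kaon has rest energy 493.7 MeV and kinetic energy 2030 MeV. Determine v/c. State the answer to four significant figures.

0.9807

γ = 1 + K/(mc²) = 1 + 2030/493.7 = 5.1118.
β = √(1 − 1/γ²) = √(1 − 0.0382695) = √0.9617305 = 0.9807.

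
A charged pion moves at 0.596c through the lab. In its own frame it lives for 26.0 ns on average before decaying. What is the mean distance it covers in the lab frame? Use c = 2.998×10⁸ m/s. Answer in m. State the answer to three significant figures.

γ = 1/√(1 − β²) = 1/√(1 − 0.355216) = 1/√0.644784 = 1/0.802984 = 1.2454.
Lab-frame lifetime: Δt = γτ = 1.2454 × 26.0 ns = 32.38 ns.
Distance: d = vΔt = 0.596 × 2.998×10⁸ m/s × 3.2380×10^-8 s = 5.79 m.

5.79 m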